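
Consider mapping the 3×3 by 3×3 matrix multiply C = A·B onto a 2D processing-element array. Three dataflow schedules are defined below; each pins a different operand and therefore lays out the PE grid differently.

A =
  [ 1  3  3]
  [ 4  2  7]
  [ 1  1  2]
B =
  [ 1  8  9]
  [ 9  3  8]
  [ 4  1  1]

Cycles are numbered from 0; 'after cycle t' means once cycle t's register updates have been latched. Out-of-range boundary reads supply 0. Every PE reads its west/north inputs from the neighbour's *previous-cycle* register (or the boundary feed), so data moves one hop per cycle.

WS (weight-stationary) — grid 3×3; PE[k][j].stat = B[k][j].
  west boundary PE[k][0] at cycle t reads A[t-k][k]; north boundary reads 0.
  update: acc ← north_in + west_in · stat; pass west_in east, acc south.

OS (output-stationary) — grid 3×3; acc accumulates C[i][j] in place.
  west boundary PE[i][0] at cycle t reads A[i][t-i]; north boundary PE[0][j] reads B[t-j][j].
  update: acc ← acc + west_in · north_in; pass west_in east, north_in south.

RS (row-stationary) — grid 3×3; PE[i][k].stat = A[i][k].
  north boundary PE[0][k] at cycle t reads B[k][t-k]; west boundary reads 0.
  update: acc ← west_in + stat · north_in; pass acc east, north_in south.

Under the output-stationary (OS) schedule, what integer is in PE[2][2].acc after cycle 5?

PE[2][2].acc = 17

OS (3×3). Following PE[2][2] plus its west/north inputs:
  @0  [1,2]  acc 0  |  →0  ↓0
  @0  [2,1]  acc 0  |  →0  ↓0
  @0  [2,2]  acc 0  |  →0  ↓0
  @1  [1,2]  acc 0  |  →0  ↓0
  @1  [2,1]  acc 0  |  →0  ↓0
  @1  [2,2]  acc 0  |  →0  ↓0
  @2  [1,2]  acc 0  |  →0  ↓0
  @2  [2,1]  acc 0  |  →0  ↓0
  @2  [2,2]  acc 0  |  →0  ↓0
  @3  [1,2]  acc 36  |  →4  ↓9
  @3  [2,1]  acc 8  |  →1  ↓8
  @3  [2,2]  acc 0  |  →0  ↓0
  @4  [1,2]  acc 52  |  →2  ↓8
  @4  [2,1]  acc 11  |  →1  ↓3
  @4  [2,2]  acc 9  |  →1  ↓9
  @5  [1,2]  acc 59  |  →7  ↓1
  @5  [2,1]  acc 13  |  →2  ↓1
  @5  [2,2]  acc 17  |  →1  ↓8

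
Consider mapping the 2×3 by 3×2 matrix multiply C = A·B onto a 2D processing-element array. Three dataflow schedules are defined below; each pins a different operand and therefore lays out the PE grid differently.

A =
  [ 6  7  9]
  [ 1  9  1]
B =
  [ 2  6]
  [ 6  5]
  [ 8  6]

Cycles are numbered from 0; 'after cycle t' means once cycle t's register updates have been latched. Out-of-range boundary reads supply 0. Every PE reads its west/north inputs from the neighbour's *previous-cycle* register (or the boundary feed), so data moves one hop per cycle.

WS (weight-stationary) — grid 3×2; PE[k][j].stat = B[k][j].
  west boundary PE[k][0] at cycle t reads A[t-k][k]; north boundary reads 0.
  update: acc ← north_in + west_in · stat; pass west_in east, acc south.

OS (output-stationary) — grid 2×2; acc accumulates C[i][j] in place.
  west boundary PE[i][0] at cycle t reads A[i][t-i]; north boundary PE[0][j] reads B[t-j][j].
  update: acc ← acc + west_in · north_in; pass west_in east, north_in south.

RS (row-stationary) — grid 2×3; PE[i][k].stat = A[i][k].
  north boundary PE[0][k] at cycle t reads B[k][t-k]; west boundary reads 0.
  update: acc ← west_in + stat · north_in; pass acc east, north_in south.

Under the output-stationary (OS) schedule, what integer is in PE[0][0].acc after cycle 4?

PE[0][0].acc = 126

OS (2×2). Following PE[0][0] plus its west/north inputs:
  after 0 — PE[0][0] acc=12, pass-E 6, pass-S 2
  after 1 — PE[0][0] acc=54, pass-E 7, pass-S 6
  after 2 — PE[0][0] acc=126, pass-E 9, pass-S 8
  after 3 — PE[0][0] acc=126, pass-E 0, pass-S 0
  after 4 — PE[0][0] acc=126, pass-E 0, pass-S 0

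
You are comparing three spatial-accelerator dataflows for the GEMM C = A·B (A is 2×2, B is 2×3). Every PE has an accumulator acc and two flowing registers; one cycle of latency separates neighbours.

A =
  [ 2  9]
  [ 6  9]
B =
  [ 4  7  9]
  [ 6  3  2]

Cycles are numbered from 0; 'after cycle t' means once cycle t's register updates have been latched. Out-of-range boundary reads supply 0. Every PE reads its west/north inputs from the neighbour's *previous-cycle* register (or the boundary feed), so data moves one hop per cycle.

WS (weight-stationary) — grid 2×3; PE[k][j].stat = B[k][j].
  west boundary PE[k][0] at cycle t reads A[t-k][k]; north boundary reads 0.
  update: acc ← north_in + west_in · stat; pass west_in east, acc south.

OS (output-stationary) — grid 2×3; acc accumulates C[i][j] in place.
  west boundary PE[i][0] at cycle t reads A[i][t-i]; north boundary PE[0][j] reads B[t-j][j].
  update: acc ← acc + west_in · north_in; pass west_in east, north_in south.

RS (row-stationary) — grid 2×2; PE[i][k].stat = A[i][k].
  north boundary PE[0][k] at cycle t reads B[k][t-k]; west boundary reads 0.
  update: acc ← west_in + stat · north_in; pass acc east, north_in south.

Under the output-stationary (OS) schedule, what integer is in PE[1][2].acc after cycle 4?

PE[1][2].acc = 72

OS on a 2×3 grid — tracing PE[1][2] and its feeders:
  cycle 0: PE[0][2] → acc 0, east 0, south 0
  cycle 0: PE[1][1] → acc 0, east 0, south 0
  cycle 0: PE[1][2] → acc 0, east 0, south 0
  cycle 1: PE[0][2] → acc 0, east 0, south 0
  cycle 1: PE[1][1] → acc 0, east 0, south 0
  cycle 1: PE[1][2] → acc 0, east 0, south 0
  cycle 2: PE[0][2] → acc 18, east 2, south 9
  cycle 2: PE[1][1] → acc 42, east 6, south 7
  cycle 2: PE[1][2] → acc 0, east 0, south 0
  cycle 3: PE[0][2] → acc 36, east 9, south 2
  cycle 3: PE[1][1] → acc 69, east 9, south 3
  cycle 3: PE[1][2] → acc 54, east 6, south 9
  cycle 4: PE[0][2] → acc 36, east 0, south 0
  cycle 4: PE[1][1] → acc 69, east 0, south 0
  cycle 4: PE[1][2] → acc 72, east 9, south 2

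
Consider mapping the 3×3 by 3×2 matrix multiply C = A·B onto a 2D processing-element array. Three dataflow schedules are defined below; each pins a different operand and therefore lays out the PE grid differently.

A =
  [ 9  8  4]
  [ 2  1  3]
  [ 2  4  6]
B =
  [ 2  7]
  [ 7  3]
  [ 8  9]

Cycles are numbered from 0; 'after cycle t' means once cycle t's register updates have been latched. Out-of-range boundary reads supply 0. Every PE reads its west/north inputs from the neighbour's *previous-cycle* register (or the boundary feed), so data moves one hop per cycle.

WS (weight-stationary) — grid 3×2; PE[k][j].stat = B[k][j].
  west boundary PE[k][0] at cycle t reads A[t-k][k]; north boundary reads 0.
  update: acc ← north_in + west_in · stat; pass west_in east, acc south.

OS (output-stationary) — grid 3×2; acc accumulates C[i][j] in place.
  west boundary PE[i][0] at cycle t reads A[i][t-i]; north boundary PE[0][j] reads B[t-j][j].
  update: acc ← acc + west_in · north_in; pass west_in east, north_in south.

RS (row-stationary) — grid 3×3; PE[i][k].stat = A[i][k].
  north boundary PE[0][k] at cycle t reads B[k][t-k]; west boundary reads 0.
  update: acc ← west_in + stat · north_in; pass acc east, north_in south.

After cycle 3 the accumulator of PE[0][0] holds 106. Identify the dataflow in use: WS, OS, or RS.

WS [3×2] PE[0][0] across cycles:
  @0  [0,0]  acc 18  |  →9  ↓18
  @1  [0,0]  acc 4  |  →2  ↓4
  @2  [0,0]  acc 4  |  →2  ↓4
  @3  [0,0]  acc 0  |  →0  ↓0
OS [3×2] PE[0][0] across cycles:
  @0  [0,0]  acc 18  |  →9  ↓2
  @1  [0,0]  acc 74  |  →8  ↓7
  @2  [0,0]  acc 106  |  →4  ↓8
  @3  [0,0]  acc 106  |  →0  ↓0
RS [3×3] PE[0][0] across cycles:
  @0  [0,0]  acc 18  |  →18  ↓2
  @1  [0,0]  acc 63  |  →63  ↓7
  @2  [0,0]  acc 0  |  →0  ↓0
  @3  [0,0]  acc 0  |  →0  ↓0

dataflow = OS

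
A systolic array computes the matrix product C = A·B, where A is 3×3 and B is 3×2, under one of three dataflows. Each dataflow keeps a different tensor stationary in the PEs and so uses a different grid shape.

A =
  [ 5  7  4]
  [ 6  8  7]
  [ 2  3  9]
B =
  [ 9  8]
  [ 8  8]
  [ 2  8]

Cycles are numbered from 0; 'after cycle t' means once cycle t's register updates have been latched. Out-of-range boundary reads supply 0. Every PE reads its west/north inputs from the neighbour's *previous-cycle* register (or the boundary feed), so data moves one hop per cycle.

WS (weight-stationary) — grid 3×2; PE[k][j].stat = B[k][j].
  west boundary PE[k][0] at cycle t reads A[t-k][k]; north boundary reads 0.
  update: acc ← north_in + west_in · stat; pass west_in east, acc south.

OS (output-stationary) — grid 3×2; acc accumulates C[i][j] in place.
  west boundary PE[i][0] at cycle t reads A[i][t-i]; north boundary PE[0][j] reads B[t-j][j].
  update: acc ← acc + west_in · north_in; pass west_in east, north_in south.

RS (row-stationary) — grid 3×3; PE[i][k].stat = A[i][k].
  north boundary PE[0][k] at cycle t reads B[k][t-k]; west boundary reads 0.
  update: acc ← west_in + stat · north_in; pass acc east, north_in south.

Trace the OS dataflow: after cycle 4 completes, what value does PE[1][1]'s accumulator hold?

PE[1][1].acc = 168

OS (3×2). Following PE[1][1] plus its west/north inputs:
  0: (0,1).acc=0  regs=<0,0>
  0: (1,0).acc=0  regs=<0,0>
  0: (1,1).acc=0  regs=<0,0>
  1: (0,1).acc=40  regs=<5,8>
  1: (1,0).acc=54  regs=<6,9>
  1: (1,1).acc=0  regs=<0,0>
  2: (0,1).acc=96  regs=<7,8>
  2: (1,0).acc=118  regs=<8,8>
  2: (1,1).acc=48  regs=<6,8>
  3: (0,1).acc=128  regs=<4,8>
  3: (1,0).acc=132  regs=<7,2>
  3: (1,1).acc=112  regs=<8,8>
  4: (0,1).acc=128  regs=<0,0>
  4: (1,0).acc=132  regs=<0,0>
  4: (1,1).acc=168  regs=<7,8>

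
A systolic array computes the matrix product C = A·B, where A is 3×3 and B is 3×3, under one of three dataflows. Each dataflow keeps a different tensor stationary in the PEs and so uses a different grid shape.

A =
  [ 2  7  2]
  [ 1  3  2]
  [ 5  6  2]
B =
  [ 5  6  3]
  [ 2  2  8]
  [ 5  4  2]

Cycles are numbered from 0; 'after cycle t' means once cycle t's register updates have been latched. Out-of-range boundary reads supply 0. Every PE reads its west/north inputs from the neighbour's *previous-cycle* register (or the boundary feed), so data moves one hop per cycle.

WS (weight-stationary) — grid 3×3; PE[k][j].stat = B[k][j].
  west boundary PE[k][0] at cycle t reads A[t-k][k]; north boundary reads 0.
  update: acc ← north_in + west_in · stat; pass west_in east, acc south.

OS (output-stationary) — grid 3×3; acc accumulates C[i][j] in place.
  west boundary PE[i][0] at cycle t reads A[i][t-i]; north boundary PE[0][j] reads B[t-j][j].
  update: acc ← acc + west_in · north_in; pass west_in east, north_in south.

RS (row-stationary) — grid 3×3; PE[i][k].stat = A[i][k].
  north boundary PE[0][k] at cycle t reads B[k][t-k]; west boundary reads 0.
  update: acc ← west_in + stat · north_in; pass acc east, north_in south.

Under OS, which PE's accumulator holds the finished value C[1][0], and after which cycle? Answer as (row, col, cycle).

(row, col, cycle) = (1, 0, 3)

Under OS, C[1][0] lands at PE[1][0]:
  step 0 · PE1,0: acc=0; fwd→0 fwd↓0
  step 1 · PE1,0: acc=5; fwd→1 fwd↓5
  step 2 · PE1,0: acc=11; fwd→3 fwd↓2
  step 3 · PE1,0: acc=21; fwd→2 fwd↓5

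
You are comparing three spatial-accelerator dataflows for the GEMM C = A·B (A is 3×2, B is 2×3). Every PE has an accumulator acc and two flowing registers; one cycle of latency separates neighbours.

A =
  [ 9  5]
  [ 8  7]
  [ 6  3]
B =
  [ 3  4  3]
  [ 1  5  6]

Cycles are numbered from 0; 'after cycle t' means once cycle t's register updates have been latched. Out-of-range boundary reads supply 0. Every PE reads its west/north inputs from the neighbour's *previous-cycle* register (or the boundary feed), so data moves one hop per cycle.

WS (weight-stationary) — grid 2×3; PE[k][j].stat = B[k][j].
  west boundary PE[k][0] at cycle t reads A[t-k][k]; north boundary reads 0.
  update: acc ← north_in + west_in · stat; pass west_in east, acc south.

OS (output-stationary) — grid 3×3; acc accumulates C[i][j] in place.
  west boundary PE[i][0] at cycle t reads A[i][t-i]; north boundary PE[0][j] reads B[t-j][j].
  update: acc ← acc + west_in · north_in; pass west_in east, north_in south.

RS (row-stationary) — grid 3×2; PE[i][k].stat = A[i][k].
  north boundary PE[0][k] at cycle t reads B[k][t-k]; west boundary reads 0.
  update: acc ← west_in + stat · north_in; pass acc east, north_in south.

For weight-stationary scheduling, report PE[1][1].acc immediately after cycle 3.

WS 2×3: PE[1][1] cycle-by-cycle (with neighbour feeds):
  c0 r0c1: 0 / 0 / 0
  c0 r1c0: 0 / 0 / 0
  c0 r1c1: 0 / 0 / 0
  c1 r0c1: 36 / 9 / 36
  c1 r1c0: 32 / 5 / 32
  c1 r1c1: 0 / 0 / 0
  c2 r0c1: 32 / 8 / 32
  c2 r1c0: 31 / 7 / 31
  c2 r1c1: 61 / 5 / 61
  c3 r0c1: 24 / 6 / 24
  c3 r1c0: 21 / 3 / 21
  c3 r1c1: 67 / 7 / 67

PE[1][1].acc = 67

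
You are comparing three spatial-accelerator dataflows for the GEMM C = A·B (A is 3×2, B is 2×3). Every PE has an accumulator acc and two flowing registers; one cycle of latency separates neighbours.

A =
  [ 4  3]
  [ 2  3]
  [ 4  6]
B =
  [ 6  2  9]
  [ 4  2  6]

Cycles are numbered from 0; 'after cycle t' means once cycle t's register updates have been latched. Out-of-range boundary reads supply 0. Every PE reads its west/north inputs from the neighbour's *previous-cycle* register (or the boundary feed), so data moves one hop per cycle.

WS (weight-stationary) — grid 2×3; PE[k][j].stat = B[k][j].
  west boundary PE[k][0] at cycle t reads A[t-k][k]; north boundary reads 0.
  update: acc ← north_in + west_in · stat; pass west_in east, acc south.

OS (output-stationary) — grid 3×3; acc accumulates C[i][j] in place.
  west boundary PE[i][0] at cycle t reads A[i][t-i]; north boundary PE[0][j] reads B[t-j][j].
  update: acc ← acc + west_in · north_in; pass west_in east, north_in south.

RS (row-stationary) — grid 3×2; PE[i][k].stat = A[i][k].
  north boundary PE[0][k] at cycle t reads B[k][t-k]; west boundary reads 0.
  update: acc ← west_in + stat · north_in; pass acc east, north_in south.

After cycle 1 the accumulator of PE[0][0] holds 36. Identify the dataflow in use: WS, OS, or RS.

Under WS (2×3), PE[0][0]:
  @0  [0,0]  acc 24  |  →4  ↓24
  @1  [0,0]  acc 12  |  →2  ↓12
Under OS (3×3), PE[0][0]:
  @0  [0,0]  acc 24  |  →4  ↓6
  @1  [0,0]  acc 36  |  →3  ↓4
Under RS (3×2), PE[0][0]:
  @0  [0,0]  acc 24  |  →24  ↓6
  @1  [0,0]  acc 8  |  →8  ↓2

dataflow = OS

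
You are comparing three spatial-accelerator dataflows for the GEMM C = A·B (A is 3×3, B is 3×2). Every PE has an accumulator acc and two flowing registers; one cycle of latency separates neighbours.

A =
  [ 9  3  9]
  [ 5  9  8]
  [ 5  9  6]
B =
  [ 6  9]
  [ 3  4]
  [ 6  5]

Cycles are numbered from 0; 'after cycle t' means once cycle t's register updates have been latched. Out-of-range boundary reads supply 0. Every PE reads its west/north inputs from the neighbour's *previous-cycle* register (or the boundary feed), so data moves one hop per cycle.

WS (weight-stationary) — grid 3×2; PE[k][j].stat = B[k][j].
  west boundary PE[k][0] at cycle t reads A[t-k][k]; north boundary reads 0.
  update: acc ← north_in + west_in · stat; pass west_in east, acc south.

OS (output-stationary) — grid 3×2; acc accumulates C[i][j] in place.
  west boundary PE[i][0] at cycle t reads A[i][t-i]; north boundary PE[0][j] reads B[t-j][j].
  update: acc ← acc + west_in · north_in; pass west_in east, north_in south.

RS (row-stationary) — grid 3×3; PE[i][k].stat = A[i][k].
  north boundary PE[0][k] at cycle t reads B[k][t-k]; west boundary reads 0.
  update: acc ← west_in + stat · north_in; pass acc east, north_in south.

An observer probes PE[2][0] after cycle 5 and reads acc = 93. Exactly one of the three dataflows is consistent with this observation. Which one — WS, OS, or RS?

dataflow = OS

WS (3×2 grid), PE[2][0]:
  cycle 0: PE[2][0] → acc 0, east 0, south 0
  cycle 1: PE[2][0] → acc 0, east 0, south 0
  cycle 2: PE[2][0] → acc 117, east 9, south 117
  cycle 3: PE[2][0] → acc 105, east 8, south 105
  cycle 4: PE[2][0] → acc 93, east 6, south 93
  cycle 5: PE[2][0] → acc 0, east 0, south 0
OS (3×2 grid), PE[2][0]:
  cycle 0: PE[2][0] → acc 0, east 0, south 0
  cycle 1: PE[2][0] → acc 0, east 0, south 0
  cycle 2: PE[2][0] → acc 30, east 5, south 6
  cycle 3: PE[2][0] → acc 57, east 9, south 3
  cycle 4: PE[2][0] → acc 93, east 6, south 6
  cycle 5: PE[2][0] → acc 93, east 0, south 0
RS (3×3 grid), PE[2][0]:
  cycle 0: PE[2][0] → acc 0, east 0, south 0
  cycle 1: PE[2][0] → acc 0, east 0, south 0
  cycle 2: PE[2][0] → acc 30, east 30, south 6
  cycle 3: PE[2][0] → acc 45, east 45, south 9
  cycle 4: PE[2][0] → acc 0, east 0, south 0
  cycle 5: PE[2][0] → acc 0, east 0, south 0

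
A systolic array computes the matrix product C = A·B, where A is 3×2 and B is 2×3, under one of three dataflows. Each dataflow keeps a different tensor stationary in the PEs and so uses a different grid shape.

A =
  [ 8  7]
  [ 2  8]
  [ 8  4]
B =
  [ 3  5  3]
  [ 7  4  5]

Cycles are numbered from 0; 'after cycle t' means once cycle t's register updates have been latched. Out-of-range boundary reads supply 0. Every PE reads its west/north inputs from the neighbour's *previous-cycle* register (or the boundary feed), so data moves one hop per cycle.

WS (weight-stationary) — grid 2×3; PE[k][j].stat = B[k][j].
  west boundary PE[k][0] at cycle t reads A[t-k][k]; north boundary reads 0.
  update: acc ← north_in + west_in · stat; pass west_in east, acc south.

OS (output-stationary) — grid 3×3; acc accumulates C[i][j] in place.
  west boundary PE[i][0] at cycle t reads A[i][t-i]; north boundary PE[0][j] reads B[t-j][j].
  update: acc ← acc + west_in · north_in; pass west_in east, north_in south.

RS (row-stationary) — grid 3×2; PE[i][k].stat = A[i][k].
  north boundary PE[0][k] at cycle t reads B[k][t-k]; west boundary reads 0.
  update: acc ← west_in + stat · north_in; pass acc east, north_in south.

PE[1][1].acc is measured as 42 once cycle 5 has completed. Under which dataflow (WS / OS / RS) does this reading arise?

WS (2×3 grid), PE[1][1]:
  @0  [1,1]  acc 0  |  →0  ↓0
  @1  [1,1]  acc 0  |  →0  ↓0
  @2  [1,1]  acc 68  |  →7  ↓68
  @3  [1,1]  acc 42  |  →8  ↓42
  @4  [1,1]  acc 56  |  →4  ↓56
  @5  [1,1]  acc 0  |  →0  ↓0
OS (3×3 grid), PE[1][1]:
  @0  [1,1]  acc 0  |  →0  ↓0
  @1  [1,1]  acc 0  |  →0  ↓0
  @2  [1,1]  acc 10  |  →2  ↓5
  @3  [1,1]  acc 42  |  →8  ↓4
  @4  [1,1]  acc 42  |  →0  ↓0
  @5  [1,1]  acc 42  |  →0  ↓0
RS (3×2 grid), PE[1][1]:
  @0  [1,1]  acc 0  |  →0  ↓0
  @1  [1,1]  acc 0  |  →0  ↓0
  @2  [1,1]  acc 62  |  →62  ↓7
  @3  [1,1]  acc 42  |  →42  ↓4
  @4  [1,1]  acc 46  |  →46  ↓5
  @5  [1,1]  acc 0  |  →0  ↓0

dataflow = OS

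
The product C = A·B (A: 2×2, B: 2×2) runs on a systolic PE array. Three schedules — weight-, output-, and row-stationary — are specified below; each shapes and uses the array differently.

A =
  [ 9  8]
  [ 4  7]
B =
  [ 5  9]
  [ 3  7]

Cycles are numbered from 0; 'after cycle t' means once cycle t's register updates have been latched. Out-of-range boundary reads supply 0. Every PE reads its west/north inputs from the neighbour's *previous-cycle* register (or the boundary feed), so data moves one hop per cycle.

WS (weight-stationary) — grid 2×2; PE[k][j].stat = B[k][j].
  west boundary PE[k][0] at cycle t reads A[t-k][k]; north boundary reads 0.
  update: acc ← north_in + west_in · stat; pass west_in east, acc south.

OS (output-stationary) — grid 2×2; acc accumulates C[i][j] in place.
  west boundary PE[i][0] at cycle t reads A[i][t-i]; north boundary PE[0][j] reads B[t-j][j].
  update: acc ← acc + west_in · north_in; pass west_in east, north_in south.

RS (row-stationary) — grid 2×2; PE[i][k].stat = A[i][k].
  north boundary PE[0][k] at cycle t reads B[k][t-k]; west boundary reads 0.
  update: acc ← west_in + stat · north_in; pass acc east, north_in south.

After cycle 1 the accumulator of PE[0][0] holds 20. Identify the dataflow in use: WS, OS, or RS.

dataflow = WS

Under WS (2×2), PE[0][0]:
  step 0 · PE0,0: acc=45; fwd→9 fwd↓45
  step 1 · PE0,0: acc=20; fwd→4 fwd↓20
Under OS (2×2), PE[0][0]:
  step 0 · PE0,0: acc=45; fwd→9 fwd↓5
  step 1 · PE0,0: acc=69; fwd→8 fwd↓3
Under RS (2×2), PE[0][0]:
  step 0 · PE0,0: acc=45; fwd→45 fwd↓5
  step 1 · PE0,0: acc=81; fwd→81 fwd↓9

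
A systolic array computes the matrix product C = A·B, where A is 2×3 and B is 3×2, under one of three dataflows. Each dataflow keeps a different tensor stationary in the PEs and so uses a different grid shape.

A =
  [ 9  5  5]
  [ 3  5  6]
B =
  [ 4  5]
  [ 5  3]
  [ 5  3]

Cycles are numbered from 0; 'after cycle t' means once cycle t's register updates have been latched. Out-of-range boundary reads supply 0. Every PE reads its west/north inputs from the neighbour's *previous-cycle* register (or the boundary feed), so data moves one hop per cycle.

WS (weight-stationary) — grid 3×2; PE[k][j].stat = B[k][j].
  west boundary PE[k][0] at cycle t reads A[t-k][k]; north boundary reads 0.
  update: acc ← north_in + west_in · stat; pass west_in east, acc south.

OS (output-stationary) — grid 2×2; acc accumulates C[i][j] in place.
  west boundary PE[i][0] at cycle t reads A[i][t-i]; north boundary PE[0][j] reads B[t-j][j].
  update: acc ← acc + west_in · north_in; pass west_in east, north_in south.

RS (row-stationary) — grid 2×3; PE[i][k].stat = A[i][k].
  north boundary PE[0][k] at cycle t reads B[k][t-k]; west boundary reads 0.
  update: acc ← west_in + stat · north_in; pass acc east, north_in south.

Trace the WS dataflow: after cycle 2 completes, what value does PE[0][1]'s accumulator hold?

WS on a 3×2 grid — tracing PE[0][1] and its feeders:
  step 0 · PE0,0: acc=36; fwd→9 fwd↓36
  step 0 · PE0,1: acc=0; fwd→0 fwd↓0
  step 1 · PE0,0: acc=12; fwd→3 fwd↓12
  step 1 · PE0,1: acc=45; fwd→9 fwd↓45
  step 2 · PE0,0: acc=0; fwd→0 fwd↓0
  step 2 · PE0,1: acc=15; fwd→3 fwd↓15

PE[0][1].acc = 15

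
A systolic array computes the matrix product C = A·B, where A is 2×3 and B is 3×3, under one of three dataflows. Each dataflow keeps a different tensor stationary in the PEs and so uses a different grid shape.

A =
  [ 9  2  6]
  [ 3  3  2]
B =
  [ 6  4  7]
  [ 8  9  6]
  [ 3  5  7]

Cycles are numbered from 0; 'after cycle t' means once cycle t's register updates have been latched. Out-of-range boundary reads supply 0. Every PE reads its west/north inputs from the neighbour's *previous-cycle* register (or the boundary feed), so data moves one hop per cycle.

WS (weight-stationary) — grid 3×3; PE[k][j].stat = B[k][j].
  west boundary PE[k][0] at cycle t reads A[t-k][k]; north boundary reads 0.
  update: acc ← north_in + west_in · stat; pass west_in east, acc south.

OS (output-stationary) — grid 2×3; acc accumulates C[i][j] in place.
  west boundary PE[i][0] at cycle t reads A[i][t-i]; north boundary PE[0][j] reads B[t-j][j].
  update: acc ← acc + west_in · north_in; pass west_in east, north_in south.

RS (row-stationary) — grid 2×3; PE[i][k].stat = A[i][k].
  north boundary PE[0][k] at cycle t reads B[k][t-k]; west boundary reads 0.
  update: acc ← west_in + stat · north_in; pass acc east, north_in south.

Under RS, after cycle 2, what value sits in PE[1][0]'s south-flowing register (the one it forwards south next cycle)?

RS (2×3). Following PE[1][0] plus its west/north inputs:
  0: (0,0).acc=54  regs=<54,6>
  0: (1,0).acc=0  regs=<0,0>
  1: (0,0).acc=36  regs=<36,4>
  1: (1,0).acc=18  regs=<18,6>
  2: (0,0).acc=63  regs=<63,7>
  2: (1,0).acc=12  regs=<12,4>

register = 4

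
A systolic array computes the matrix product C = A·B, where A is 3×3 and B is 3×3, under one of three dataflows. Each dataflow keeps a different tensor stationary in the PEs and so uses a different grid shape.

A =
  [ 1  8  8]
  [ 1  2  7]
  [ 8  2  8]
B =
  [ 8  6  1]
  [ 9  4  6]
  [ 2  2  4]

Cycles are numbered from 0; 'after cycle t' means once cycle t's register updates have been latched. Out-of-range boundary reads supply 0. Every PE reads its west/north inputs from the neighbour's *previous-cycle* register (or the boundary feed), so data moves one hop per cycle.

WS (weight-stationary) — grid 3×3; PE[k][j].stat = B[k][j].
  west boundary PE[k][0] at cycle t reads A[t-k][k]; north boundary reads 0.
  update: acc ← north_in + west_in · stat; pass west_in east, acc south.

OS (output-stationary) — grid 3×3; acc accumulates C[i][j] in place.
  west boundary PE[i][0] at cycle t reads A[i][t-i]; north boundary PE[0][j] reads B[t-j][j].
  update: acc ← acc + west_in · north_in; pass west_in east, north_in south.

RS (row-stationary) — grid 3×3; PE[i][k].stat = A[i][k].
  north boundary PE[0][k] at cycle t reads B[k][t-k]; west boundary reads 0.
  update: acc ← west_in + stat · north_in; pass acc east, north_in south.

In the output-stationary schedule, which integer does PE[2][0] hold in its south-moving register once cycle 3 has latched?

register = 9

Tracing OS — 3×3 array, target PE[2][0]:
  c0 r1c0: 0 / 0 / 0
  c0 r2c0: 0 / 0 / 0
  c1 r1c0: 8 / 1 / 8
  c1 r2c0: 0 / 0 / 0
  c2 r1c0: 26 / 2 / 9
  c2 r2c0: 64 / 8 / 8
  c3 r1c0: 40 / 7 / 2
  c3 r2c0: 82 / 2 / 9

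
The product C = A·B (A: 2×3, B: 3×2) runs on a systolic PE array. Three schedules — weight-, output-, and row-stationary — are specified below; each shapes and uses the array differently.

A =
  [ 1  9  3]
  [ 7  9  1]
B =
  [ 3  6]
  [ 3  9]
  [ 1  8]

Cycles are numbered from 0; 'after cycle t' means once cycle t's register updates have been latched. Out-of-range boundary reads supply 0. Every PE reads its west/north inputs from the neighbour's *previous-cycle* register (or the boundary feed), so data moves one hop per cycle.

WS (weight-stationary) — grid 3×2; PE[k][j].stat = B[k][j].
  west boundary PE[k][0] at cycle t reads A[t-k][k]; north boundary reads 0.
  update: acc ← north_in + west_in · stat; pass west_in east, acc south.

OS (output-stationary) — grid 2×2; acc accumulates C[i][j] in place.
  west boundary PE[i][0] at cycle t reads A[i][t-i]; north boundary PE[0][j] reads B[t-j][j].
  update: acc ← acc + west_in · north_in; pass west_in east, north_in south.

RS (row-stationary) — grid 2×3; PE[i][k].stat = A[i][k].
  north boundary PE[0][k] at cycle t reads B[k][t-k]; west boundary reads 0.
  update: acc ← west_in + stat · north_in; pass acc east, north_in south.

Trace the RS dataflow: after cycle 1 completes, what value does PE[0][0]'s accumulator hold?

PE[0][0].acc = 6

RS 2×3: PE[0][0] cycle-by-cycle (with neighbour feeds):
  after 0 — PE[0][0] acc=3, pass-E 3, pass-S 3
  after 1 — PE[0][0] acc=6, pass-E 6, pass-S 6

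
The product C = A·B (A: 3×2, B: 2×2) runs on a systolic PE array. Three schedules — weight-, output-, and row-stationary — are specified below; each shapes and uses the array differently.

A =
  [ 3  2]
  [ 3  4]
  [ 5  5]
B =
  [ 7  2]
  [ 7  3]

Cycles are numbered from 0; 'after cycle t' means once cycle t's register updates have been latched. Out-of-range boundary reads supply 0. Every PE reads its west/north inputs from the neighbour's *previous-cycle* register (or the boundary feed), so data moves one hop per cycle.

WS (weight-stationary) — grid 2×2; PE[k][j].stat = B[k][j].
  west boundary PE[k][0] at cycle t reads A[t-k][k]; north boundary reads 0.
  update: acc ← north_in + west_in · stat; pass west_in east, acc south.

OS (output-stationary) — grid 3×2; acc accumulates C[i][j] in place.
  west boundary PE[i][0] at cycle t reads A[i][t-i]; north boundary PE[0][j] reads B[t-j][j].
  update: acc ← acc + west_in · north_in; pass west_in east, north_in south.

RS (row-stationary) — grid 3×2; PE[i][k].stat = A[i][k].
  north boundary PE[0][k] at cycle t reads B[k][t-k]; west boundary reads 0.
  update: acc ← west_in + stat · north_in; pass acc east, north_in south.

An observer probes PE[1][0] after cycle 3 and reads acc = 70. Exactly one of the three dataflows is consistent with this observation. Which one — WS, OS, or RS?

dataflow = WS

— WS: 2×2; PE[1][0] trace:
  cycle 0: PE[1][0] → acc 0, east 0, south 0
  cycle 1: PE[1][0] → acc 35, east 2, south 35
  cycle 2: PE[1][0] → acc 49, east 4, south 49
  cycle 3: PE[1][0] → acc 70, east 5, south 70
— OS: 3×2; PE[1][0] trace:
  cycle 0: PE[1][0] → acc 0, east 0, south 0
  cycle 1: PE[1][0] → acc 21, east 3, south 7
  cycle 2: PE[1][0] → acc 49, east 4, south 7
  cycle 3: PE[1][0] → acc 49, east 0, south 0
— RS: 3×2; PE[1][0] trace:
  cycle 0: PE[1][0] → acc 0, east 0, south 0
  cycle 1: PE[1][0] → acc 21, east 21, south 7
  cycle 2: PE[1][0] → acc 6, east 6, south 2
  cycle 3: PE[1][0] → acc 0, east 0, south 0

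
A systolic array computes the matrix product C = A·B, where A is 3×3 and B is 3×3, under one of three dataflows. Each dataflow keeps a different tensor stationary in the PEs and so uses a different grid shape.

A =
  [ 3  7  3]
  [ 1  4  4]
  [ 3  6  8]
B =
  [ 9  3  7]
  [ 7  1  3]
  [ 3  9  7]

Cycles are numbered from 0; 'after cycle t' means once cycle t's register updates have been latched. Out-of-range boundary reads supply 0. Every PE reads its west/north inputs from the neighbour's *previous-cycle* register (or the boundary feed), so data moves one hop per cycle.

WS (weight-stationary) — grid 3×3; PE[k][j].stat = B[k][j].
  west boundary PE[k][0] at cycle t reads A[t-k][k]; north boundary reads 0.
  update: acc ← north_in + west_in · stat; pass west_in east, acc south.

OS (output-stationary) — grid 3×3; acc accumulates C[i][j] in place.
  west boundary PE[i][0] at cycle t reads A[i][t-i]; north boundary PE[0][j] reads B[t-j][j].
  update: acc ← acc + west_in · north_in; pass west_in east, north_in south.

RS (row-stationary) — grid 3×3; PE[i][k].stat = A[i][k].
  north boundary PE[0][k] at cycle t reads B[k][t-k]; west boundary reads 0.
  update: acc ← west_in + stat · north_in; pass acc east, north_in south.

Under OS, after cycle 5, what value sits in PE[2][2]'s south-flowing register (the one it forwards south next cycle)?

OS on a 3×3 grid — tracing PE[2][2] and its feeders:
  c0 r1c2: 0 / 0 / 0
  c0 r2c1: 0 / 0 / 0
  c0 r2c2: 0 / 0 / 0
  c1 r1c2: 0 / 0 / 0
  c1 r2c1: 0 / 0 / 0
  c1 r2c2: 0 / 0 / 0
  c2 r1c2: 0 / 0 / 0
  c2 r2c1: 0 / 0 / 0
  c2 r2c2: 0 / 0 / 0
  c3 r1c2: 7 / 1 / 7
  c3 r2c1: 9 / 3 / 3
  c3 r2c2: 0 / 0 / 0
  c4 r1c2: 19 / 4 / 3
  c4 r2c1: 15 / 6 / 1
  c4 r2c2: 21 / 3 / 7
  c5 r1c2: 47 / 4 / 7
  c5 r2c1: 87 / 8 / 9
  c5 r2c2: 39 / 6 / 3

register = 3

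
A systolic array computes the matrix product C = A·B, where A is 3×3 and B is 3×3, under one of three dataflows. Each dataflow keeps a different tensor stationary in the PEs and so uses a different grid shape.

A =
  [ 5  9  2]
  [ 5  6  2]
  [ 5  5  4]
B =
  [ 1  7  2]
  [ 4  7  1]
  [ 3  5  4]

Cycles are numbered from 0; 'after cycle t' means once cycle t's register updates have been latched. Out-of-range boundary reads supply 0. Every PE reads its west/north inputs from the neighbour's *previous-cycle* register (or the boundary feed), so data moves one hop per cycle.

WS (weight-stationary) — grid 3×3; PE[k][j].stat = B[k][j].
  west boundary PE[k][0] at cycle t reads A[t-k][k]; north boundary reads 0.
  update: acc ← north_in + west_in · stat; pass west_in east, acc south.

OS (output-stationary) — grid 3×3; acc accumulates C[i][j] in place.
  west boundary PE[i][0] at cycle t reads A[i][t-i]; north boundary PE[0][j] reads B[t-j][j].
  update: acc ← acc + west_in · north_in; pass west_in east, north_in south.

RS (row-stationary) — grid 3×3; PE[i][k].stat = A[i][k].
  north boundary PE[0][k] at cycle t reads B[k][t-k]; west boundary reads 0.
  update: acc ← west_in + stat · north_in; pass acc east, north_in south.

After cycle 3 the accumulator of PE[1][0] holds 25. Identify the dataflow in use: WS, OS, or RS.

WS [3×3] PE[1][0] across cycles:
  [0] (1,0) acc=0 (h:0 v:0)
  [1] (1,0) acc=41 (h:9 v:41)
  [2] (1,0) acc=29 (h:6 v:29)
  [3] (1,0) acc=25 (h:5 v:25)
OS [3×3] PE[1][0] across cycles:
  [0] (1,0) acc=0 (h:0 v:0)
  [1] (1,0) acc=5 (h:5 v:1)
  [2] (1,0) acc=29 (h:6 v:4)
  [3] (1,0) acc=35 (h:2 v:3)
RS [3×3] PE[1][0] across cycles:
  [0] (1,0) acc=0 (h:0 v:0)
  [1] (1,0) acc=5 (h:5 v:1)
  [2] (1,0) acc=35 (h:35 v:7)
  [3] (1,0) acc=10 (h:10 v:2)

dataflow = WS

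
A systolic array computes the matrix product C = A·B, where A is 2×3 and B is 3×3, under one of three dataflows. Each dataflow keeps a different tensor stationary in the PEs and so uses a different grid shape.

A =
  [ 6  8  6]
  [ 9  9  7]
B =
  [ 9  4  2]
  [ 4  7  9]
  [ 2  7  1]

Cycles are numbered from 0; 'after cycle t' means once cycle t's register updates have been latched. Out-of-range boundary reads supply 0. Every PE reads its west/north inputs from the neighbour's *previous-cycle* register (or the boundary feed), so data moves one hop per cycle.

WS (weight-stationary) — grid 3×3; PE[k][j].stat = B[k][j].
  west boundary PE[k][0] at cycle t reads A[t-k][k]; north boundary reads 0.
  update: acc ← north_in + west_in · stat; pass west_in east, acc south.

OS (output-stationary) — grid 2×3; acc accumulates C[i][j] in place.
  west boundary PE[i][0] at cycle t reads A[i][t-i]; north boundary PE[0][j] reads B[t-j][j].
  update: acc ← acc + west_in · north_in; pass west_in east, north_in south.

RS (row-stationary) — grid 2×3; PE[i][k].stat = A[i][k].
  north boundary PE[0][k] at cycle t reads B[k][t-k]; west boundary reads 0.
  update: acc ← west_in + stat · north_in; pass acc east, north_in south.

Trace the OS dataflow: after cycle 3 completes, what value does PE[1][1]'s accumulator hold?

Tracing OS — 2×3 array, target PE[1][1]:
  @0  [0,1]  acc 0  |  →0  ↓0
  @0  [1,0]  acc 0  |  →0  ↓0
  @0  [1,1]  acc 0  |  →0  ↓0
  @1  [0,1]  acc 24  |  →6  ↓4
  @1  [1,0]  acc 81  |  →9  ↓9
  @1  [1,1]  acc 0  |  →0  ↓0
  @2  [0,1]  acc 80  |  →8  ↓7
  @2  [1,0]  acc 117  |  →9  ↓4
  @2  [1,1]  acc 36  |  →9  ↓4
  @3  [0,1]  acc 122  |  →6  ↓7
  @3  [1,0]  acc 131  |  →7  ↓2
  @3  [1,1]  acc 99  |  →9  ↓7

PE[1][1].acc = 99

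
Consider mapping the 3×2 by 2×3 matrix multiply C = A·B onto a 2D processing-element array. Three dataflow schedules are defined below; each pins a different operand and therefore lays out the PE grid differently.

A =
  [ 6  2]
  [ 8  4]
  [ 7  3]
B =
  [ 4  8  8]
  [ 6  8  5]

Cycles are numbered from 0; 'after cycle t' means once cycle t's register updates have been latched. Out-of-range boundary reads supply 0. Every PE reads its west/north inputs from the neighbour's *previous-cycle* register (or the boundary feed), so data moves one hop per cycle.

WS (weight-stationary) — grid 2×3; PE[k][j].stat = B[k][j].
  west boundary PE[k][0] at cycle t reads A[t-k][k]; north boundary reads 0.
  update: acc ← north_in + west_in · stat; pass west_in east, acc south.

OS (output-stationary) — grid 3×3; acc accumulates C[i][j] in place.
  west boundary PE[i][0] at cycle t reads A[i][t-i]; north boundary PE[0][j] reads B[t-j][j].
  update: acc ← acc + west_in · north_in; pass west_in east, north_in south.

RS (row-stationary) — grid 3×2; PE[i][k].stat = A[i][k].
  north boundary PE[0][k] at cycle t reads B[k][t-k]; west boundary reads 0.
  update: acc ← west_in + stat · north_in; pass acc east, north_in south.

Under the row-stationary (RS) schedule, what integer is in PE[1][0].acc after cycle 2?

RS on a 3×2 grid — tracing PE[1][0] and its feeders:
  [0] (0,0) acc=24 (h:24 v:4)
  [0] (1,0) acc=0 (h:0 v:0)
  [1] (0,0) acc=48 (h:48 v:8)
  [1] (1,0) acc=32 (h:32 v:4)
  [2] (0,0) acc=48 (h:48 v:8)
  [2] (1,0) acc=64 (h:64 v:8)

PE[1][0].acc = 64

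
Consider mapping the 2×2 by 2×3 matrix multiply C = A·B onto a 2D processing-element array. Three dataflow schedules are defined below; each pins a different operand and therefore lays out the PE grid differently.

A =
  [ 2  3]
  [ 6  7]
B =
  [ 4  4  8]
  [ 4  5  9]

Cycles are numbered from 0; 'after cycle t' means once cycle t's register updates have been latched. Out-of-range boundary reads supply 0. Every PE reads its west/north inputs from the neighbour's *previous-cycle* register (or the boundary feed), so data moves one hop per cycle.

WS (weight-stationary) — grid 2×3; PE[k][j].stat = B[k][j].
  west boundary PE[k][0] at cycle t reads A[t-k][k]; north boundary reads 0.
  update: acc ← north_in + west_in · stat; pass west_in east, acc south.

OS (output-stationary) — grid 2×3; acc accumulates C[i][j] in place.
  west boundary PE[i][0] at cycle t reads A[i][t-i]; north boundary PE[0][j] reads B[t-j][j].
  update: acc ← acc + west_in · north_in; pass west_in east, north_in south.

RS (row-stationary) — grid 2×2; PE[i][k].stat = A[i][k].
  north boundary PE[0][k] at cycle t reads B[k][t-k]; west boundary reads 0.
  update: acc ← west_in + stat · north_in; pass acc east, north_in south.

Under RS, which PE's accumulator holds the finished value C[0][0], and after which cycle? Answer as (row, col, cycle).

(row, col, cycle) = (0, 1, 1)

Under RS, C[0][0] lands at PE[0][1]:
  cycle 0: PE[0][1] → acc 0, east 0, south 0
  cycle 1: PE[0][1] → acc 20, east 20, south 4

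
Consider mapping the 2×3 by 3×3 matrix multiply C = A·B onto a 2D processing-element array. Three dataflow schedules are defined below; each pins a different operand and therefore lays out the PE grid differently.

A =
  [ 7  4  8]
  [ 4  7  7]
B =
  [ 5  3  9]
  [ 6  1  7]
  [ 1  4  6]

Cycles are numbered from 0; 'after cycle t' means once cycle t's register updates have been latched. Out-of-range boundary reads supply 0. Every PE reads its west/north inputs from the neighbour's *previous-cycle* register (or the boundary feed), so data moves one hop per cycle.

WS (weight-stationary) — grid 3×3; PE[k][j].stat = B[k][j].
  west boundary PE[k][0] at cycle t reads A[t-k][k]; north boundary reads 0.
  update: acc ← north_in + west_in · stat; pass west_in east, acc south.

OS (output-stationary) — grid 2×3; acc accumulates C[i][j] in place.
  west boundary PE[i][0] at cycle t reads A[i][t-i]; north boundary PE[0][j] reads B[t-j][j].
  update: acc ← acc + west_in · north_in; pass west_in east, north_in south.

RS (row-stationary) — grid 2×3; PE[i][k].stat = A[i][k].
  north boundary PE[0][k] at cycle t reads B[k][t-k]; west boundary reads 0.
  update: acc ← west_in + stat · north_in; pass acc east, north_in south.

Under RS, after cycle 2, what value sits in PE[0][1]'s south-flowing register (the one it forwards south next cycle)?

RS (2×3). Following PE[0][1] plus its west/north inputs:
  [0] (0,0) acc=35 (h:35 v:5)
  [0] (0,1) acc=0 (h:0 v:0)
  [1] (0,0) acc=21 (h:21 v:3)
  [1] (0,1) acc=59 (h:59 v:6)
  [2] (0,0) acc=63 (h:63 v:9)
  [2] (0,1) acc=25 (h:25 v:1)

register = 1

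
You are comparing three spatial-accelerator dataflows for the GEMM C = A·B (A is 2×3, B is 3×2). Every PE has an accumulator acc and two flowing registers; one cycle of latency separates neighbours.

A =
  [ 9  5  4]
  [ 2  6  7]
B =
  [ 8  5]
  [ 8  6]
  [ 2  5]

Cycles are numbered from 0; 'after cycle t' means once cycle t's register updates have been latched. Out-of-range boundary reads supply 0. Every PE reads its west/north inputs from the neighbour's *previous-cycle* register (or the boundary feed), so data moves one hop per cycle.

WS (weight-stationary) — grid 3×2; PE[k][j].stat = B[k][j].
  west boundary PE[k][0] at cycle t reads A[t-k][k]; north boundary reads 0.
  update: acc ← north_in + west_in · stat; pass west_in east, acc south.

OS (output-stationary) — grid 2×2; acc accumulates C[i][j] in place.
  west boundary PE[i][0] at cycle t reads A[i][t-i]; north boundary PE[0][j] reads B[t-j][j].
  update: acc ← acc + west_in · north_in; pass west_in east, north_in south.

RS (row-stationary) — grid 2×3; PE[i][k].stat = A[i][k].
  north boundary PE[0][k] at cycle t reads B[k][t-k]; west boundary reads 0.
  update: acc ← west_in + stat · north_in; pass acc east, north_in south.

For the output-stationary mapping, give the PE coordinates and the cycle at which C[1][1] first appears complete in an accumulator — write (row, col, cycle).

(row, col, cycle) = (1, 1, 4)

OS: C[1][1] accumulates in PE[1][1]:
  cycle 0: PE[1][1] → acc 0, east 0, south 0
  cycle 1: PE[1][1] → acc 0, east 0, south 0
  cycle 2: PE[1][1] → acc 10, east 2, south 5
  cycle 3: PE[1][1] → acc 46, east 6, south 6
  cycle 4: PE[1][1] → acc 81, east 7, south 5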